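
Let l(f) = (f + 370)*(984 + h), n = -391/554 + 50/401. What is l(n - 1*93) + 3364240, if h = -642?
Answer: 384190380437/111077 ≈ 3.4588e+6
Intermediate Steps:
n = -129091/222154 (n = -391*1/554 + 50*(1/401) = -391/554 + 50/401 = -129091/222154 ≈ -0.58109)
l(f) = 126540 + 342*f (l(f) = (f + 370)*(984 - 642) = (370 + f)*342 = 126540 + 342*f)
l(n - 1*93) + 3364240 = (126540 + 342*(-129091/222154 - 1*93)) + 3364240 = (126540 + 342*(-129091/222154 - 93)) + 3364240 = (126540 + 342*(-20789413/222154)) + 3364240 = (126540 - 3554989623/111077) + 3364240 = 10500693957/111077 + 3364240 = 384190380437/111077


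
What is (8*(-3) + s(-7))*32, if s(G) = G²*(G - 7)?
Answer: -22720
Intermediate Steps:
s(G) = G²*(-7 + G)
(8*(-3) + s(-7))*32 = (8*(-3) + (-7)²*(-7 - 7))*32 = (-24 + 49*(-14))*32 = (-24 - 686)*32 = -710*32 = -22720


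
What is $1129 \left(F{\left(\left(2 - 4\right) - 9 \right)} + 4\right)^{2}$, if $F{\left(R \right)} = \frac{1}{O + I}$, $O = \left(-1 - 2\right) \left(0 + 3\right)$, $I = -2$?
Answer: $\frac{2087521}{121} \approx 17252.0$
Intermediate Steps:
$O = -9$ ($O = \left(-3\right) 3 = -9$)
$F{\left(R \right)} = - \frac{1}{11}$ ($F{\left(R \right)} = \frac{1}{-9 - 2} = \frac{1}{-11} = - \frac{1}{11}$)
$1129 \left(F{\left(\left(2 - 4\right) - 9 \right)} + 4\right)^{2} = 1129 \left(- \frac{1}{11} + 4\right)^{2} = 1129 \left(\frac{43}{11}\right)^{2} = 1129 \cdot \frac{1849}{121} = \frac{2087521}{121}$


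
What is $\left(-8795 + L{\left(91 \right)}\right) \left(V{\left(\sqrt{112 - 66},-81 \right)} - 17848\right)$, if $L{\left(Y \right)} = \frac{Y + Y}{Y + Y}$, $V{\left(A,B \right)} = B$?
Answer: $157667626$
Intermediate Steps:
$L{\left(Y \right)} = 1$ ($L{\left(Y \right)} = \frac{2 Y}{2 Y} = 2 Y \frac{1}{2 Y} = 1$)
$\left(-8795 + L{\left(91 \right)}\right) \left(V{\left(\sqrt{112 - 66},-81 \right)} - 17848\right) = \left(-8795 + 1\right) \left(-81 - 17848\right) = \left(-8794\right) \left(-17929\right) = 157667626$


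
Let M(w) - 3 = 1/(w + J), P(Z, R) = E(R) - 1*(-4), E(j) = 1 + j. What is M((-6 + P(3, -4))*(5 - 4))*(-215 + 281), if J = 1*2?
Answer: 176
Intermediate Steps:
J = 2
P(Z, R) = 5 + R (P(Z, R) = (1 + R) - 1*(-4) = (1 + R) + 4 = 5 + R)
M(w) = 3 + 1/(2 + w) (M(w) = 3 + 1/(w + 2) = 3 + 1/(2 + w))
M((-6 + P(3, -4))*(5 - 4))*(-215 + 281) = ((7 + 3*((-6 + (5 - 4))*(5 - 4)))/(2 + (-6 + (5 - 4))*(5 - 4)))*(-215 + 281) = ((7 + 3*((-6 + 1)*1))/(2 + (-6 + 1)*1))*66 = ((7 + 3*(-5*1))/(2 - 5*1))*66 = ((7 + 3*(-5))/(2 - 5))*66 = ((7 - 15)/(-3))*66 = -⅓*(-8)*66 = (8/3)*66 = 176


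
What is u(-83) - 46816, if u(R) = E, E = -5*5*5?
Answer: -46941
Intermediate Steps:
E = -125 (E = -25*5 = -125)
u(R) = -125
u(-83) - 46816 = -125 - 46816 = -46941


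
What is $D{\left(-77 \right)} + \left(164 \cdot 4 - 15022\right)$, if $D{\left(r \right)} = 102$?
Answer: $-14264$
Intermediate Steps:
$D{\left(-77 \right)} + \left(164 \cdot 4 - 15022\right) = 102 + \left(164 \cdot 4 - 15022\right) = 102 + \left(656 - 15022\right) = 102 - 14366 = -14264$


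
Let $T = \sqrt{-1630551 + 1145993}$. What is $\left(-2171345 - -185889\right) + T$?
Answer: $-1985456 + i \sqrt{484558} \approx -1.9855 \cdot 10^{6} + 696.1 i$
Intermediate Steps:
$T = i \sqrt{484558}$ ($T = \sqrt{-484558} = i \sqrt{484558} \approx 696.1 i$)
$\left(-2171345 - -185889\right) + T = \left(-2171345 - -185889\right) + i \sqrt{484558} = \left(-2171345 + 185889\right) + i \sqrt{484558} = -1985456 + i \sqrt{484558}$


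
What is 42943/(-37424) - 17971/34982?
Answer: -1087389365/654583184 ≈ -1.6612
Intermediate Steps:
42943/(-37424) - 17971/34982 = 42943*(-1/37424) - 17971*1/34982 = -42943/37424 - 17971/34982 = -1087389365/654583184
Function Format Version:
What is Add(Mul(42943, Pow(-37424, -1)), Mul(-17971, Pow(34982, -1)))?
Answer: Rational(-1087389365, 654583184) ≈ -1.6612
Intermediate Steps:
Add(Mul(42943, Pow(-37424, -1)), Mul(-17971, Pow(34982, -1))) = Add(Mul(42943, Rational(-1, 37424)), Mul(-17971, Rational(1, 34982))) = Add(Rational(-42943, 37424), Rational(-17971, 34982)) = Rational(-1087389365, 654583184)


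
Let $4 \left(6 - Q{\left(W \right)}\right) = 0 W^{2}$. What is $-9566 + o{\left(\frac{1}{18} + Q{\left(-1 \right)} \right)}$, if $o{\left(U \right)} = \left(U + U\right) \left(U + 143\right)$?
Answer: $- \frac{1257245}{162} \approx -7760.8$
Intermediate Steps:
$Q{\left(W \right)} = 6$ ($Q{\left(W \right)} = 6 - \frac{0 W^{2}}{4} = 6 - 0 = 6 + 0 = 6$)
$o{\left(U \right)} = 2 U \left(143 + U\right)$
$-9566 + o{\left(\frac{1}{18} + Q{\left(-1 \right)} \right)} = -9566 + 2 \left(\frac{1}{18} + 6\right) \left(143 + \left(\frac{1}{18} + 6\right)\right) = -9566 + 2 \cdot \frac{109}{18} \left(143 + \frac{109}{18}\right) = -9566 + 2 \cdot \frac{109}{18} \cdot \frac{2683}{18} = -9566 + \frac{292447}{162} = - \frac{1257245}{162}$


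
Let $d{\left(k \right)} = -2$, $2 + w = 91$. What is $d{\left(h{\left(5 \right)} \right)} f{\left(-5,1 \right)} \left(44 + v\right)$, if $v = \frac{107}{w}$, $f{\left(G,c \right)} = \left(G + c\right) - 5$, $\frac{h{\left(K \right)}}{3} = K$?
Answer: $\frac{72414}{89} \approx 813.64$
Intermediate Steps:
$w = 89$ ($w = -2 + 91 = 89$)
$h{\left(K \right)} = 3 K$
$f{\left(G,c \right)} = -5 + G + c$
$v = \frac{107}{89} \approx 1.2022$
$d{\left(h{\left(5 \right)} \right)} f{\left(-5,1 \right)} \left(44 + v\right) = - 2 \left(-5 - 5 + 1\right) \left(44 + \frac{107}{89}\right) = \left(-2\right) \left(-9\right) \frac{4023}{89} = 18 \cdot \frac{4023}{89} = \frac{72414}{89}$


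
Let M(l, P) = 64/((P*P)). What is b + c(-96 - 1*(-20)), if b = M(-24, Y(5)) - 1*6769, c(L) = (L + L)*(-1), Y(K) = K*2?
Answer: -165409/25 ≈ -6616.4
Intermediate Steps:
Y(K) = 2*K
M(l, P) = 64/P² (M(l, P) = 64/(P²) = 64/P²)
c(L) = -2*L (c(L) = (2*L)*(-1) = -2*L)
b = -169209/25 (b = 64/(2*5)² - 1*6769 = 64/10² - 6769 = 64*(1/100) - 6769 = 16/25 - 6769 = -169209/25 ≈ -6768.4)
b + c(-96 - 1*(-20)) = -169209/25 - 2*(-96 - 1*(-20)) = -169209/25 - 2*(-96 + 20) = -169209/25 - 2*(-76) = -169209/25 + 152 = -165409/25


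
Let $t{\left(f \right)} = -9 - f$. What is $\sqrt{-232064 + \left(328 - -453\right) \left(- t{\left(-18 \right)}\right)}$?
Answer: $i \sqrt{239093} \approx 488.97 i$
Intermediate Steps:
$\sqrt{-232064 + \left(328 - -453\right) \left(- t{\left(-18 \right)}\right)} = \sqrt{-232064 + \left(328 - -453\right) \left(- (-9 - -18)\right)} = \sqrt{-232064 + \left(328 + 453\right) \left(- (-9 + 18)\right)} = \sqrt{-232064 + 781 \left(\left(-1\right) 9\right)} = \sqrt{-232064 + 781 \left(-9\right)} = \sqrt{-232064 - 7029} = \sqrt{-239093} = i \sqrt{239093}$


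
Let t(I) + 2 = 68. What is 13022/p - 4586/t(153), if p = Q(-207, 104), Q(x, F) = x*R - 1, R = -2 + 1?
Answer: -21316/3399 ≈ -6.2713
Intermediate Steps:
R = -1
Q(x, F) = -1 - x (Q(x, F) = x*(-1) - 1 = -x - 1 = -1 - x)
t(I) = 66 (t(I) = -2 + 68 = 66)
p = 206 (p = -1 - 1*(-207) = -1 + 207 = 206)
13022/p - 4586/t(153) = 13022/206 - 4586/66 = 13022*(1/206) - 4586*1/66 = 6511/103 - 2293/33 = -21316/3399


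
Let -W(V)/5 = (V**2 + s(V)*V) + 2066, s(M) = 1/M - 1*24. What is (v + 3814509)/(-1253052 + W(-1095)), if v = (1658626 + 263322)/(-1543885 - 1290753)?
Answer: -5406375120397/10473862685928 ≈ -0.51618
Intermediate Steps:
s(M) = -24 + 1/M (s(M) = 1/M - 24 = -24 + 1/M)
v = -960974/1417319 (v = 1921948/(-2834638) = 1921948*(-1/2834638) = -960974/1417319 ≈ -0.67802)
W(V) = -10330 - 5*V**2 - 5*V*(-24 + 1/V) (W(V) = -5*((V**2 + (-24 + 1/V)*V) + 2066) = -5*((V**2 + V*(-24 + 1/V)) + 2066) = -5*(2066 + V**2 + V*(-24 + 1/V)) = -10330 - 5*V**2 - 5*V*(-24 + 1/V))
(v + 3814509)/(-1253052 + W(-1095)) = (-960974/1417319 + 3814509)/(-1253052 + (-10335 - 5*(-1095)**2 + 120*(-1095))) = 5406375120397/(1417319*(-1253052 + (-10335 - 5*1199025 - 131400))) = 5406375120397/(1417319*(-1253052 + (-10335 - 5995125 - 131400))) = 5406375120397/(1417319*(-1253052 - 6136860)) = (5406375120397/1417319)/(-7389912) = (5406375120397/1417319)*(-1/7389912) = -5406375120397/10473862685928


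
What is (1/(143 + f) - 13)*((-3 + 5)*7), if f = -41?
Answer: -9275/51 ≈ -181.86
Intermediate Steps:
(1/(143 + f) - 13)*((-3 + 5)*7) = (1/(143 - 41) - 13)*((-3 + 5)*7) = (1/102 - 13)*(2*7) = (1/102 - 13)*14 = -1325/102*14 = -9275/51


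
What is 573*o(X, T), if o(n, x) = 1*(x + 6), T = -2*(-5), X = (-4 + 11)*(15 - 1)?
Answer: 9168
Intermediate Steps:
X = 98 (X = 7*14 = 98)
T = 10
o(n, x) = 6 + x (o(n, x) = 1*(6 + x) = 6 + x)
573*o(X, T) = 573*(6 + 10) = 573*16 = 9168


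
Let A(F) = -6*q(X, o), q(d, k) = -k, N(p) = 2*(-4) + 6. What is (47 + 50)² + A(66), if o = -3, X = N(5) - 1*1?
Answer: 9391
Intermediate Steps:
N(p) = -2 (N(p) = -8 + 6 = -2)
X = -3 (X = -2 - 1*1 = -2 - 1 = -3)
A(F) = -18 (A(F) = -(-6)*(-3) = -6*3 = -18)
(47 + 50)² + A(66) = (47 + 50)² - 18 = 97² - 18 = 9409 - 18 = 9391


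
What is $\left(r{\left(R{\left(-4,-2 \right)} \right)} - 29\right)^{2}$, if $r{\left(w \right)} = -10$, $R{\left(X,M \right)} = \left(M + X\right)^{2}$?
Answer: $1521$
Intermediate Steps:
$\left(r{\left(R{\left(-4,-2 \right)} \right)} - 29\right)^{2} = \left(-10 - 29\right)^{2} = \left(-39\right)^{2} = 1521$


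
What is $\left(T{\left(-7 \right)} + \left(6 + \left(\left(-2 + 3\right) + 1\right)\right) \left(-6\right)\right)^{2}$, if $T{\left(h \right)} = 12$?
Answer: $1296$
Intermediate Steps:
$\left(T{\left(-7 \right)} + \left(6 + \left(\left(-2 + 3\right) + 1\right)\right) \left(-6\right)\right)^{2} = \left(12 + \left(6 + \left(\left(-2 + 3\right) + 1\right)\right) \left(-6\right)\right)^{2} = \left(12 + \left(6 + \left(1 + 1\right)\right) \left(-6\right)\right)^{2} = \left(12 + \left(6 + 2\right) \left(-6\right)\right)^{2} = \left(12 + 8 \left(-6\right)\right)^{2} = \left(12 - 48\right)^{2} = \left(-36\right)^{2} = 1296$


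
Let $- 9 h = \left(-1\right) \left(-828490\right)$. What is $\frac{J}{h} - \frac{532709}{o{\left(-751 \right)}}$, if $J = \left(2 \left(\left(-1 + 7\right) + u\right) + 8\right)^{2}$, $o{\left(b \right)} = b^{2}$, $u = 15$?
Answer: $- \frac{45403410191}{46726918849} \approx -0.97168$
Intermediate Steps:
$h = - \frac{828490}{9}$ ($h = - \frac{\left(-1\right) \left(-828490\right)}{9} = \left(- \frac{1}{9}\right) 828490 = - \frac{828490}{9} \approx -92055.0$)
$J = 2500$ ($J = \left(2 \left(\left(-1 + 7\right) + 15\right) + 8\right)^{2} = \left(2 \left(6 + 15\right) + 8\right)^{2} = \left(2 \cdot 21 + 8\right)^{2} = \left(42 + 8\right)^{2} = 50^{2} = 2500$)
$\frac{J}{h} - \frac{532709}{o{\left(-751 \right)}} = \frac{2500}{- \frac{828490}{9}} - \frac{532709}{\left(-751\right)^{2}} = 2500 \left(- \frac{9}{828490}\right) - \frac{532709}{564001} = - \frac{2250}{82849} - \frac{532709}{564001} = - \frac{45403410191}{46726918849}$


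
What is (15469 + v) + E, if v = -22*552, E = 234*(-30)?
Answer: -3695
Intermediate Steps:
E = -7020
v = -12144
(15469 + v) + E = (15469 - 12144) - 7020 = 3325 - 7020 = -3695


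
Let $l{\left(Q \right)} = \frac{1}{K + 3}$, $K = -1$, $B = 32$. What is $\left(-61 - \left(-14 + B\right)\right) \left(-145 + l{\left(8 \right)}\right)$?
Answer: $\frac{22831}{2} \approx 11416.0$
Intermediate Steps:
$l{\left(Q \right)} = \frac{1}{2}$ ($l{\left(Q \right)} = \frac{1}{-1 + 3} = \frac{1}{2}$)
$\left(-61 - \left(-14 + B\right)\right) \left(-145 + l{\left(8 \right)}\right) = \left(-61 + \left(14 - 32\right)\right) \left(-145 + \frac{1}{2}\right) = \left(-61 + \left(14 - 32\right)\right) \left(- \frac{289}{2}\right) = \left(-61 - 18\right) \left(- \frac{289}{2}\right) = \left(-79\right) \left(- \frac{289}{2}\right) = \frac{22831}{2}$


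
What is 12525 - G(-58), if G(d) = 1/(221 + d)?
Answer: 2041574/163 ≈ 12525.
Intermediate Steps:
12525 - G(-58) = 12525 - 1/(221 - 58) = 12525 - 1/163 = 2041574/163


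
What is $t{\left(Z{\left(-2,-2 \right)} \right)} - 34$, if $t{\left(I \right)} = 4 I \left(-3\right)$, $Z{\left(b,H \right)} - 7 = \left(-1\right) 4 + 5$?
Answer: $-130$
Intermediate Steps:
$Z{\left(b,H \right)} = 8$ ($Z{\left(b,H \right)} = 7 + \left(\left(-1\right) 4 + 5\right) = 7 + \left(-4 + 5\right) = 7 + 1 = 8$)
$t{\left(I \right)} = - 12 I$
$t{\left(Z{\left(-2,-2 \right)} \right)} - 34 = \left(-12\right) 8 - 34 = -96 - 34 = -130$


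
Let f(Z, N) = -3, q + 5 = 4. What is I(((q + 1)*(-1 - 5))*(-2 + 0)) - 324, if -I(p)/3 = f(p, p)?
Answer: -315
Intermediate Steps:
q = -1 (q = -5 + 4 = -1)
I(p) = 9 (I(p) = -3*(-3) = 9)
I(((q + 1)*(-1 - 5))*(-2 + 0)) - 324 = 9 - 324 = -315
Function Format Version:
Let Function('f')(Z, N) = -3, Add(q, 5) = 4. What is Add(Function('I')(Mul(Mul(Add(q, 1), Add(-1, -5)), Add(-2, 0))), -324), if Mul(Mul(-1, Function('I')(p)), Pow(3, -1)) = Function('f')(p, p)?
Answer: -315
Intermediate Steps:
q = -1 (q = Add(-5, 4) = -1)
Function('I')(p) = 9 (Function('I')(p) = Mul(-3, -3) = 9)
Add(Function('I')(Mul(Mul(Add(q, 1), Add(-1, -5)), Add(-2, 0))), -324) = Add(9, -324) = -315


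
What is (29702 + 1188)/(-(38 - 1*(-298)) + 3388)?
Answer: 15445/1526 ≈ 10.121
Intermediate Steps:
(29702 + 1188)/(-(38 - 1*(-298)) + 3388) = 30890/(-(38 + 298) + 3388) = 30890/(-1*336 + 3388) = 30890/(-336 + 3388) = 30890/3052 = 30890*(1/3052) = 15445/1526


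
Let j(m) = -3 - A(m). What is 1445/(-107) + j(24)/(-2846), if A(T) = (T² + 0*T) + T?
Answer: -4047949/304522 ≈ -13.293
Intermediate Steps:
A(T) = T + T² (A(T) = (T² + 0) + T = T² + T = T + T²)
j(m) = -3 - m*(1 + m)
1445/(-107) + j(24)/(-2846) = 1445/(-107) + (-3 - 1*24*(1 + 24))/(-2846) = 1445*(-1/107) + (-3 - 1*24*25)*(-1/2846) = -1445/107 + (-3 - 600)*(-1/2846) = -1445/107 - 603*(-1/2846) = -1445/107 + 603/2846 = -4047949/304522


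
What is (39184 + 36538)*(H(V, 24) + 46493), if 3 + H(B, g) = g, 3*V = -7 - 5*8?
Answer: 3522133108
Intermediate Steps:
V = -47/3 (V = (-7 - 5*8)/3 = (-7 - 40)/3 = (⅓)*(-47) = -47/3 ≈ -15.667)
H(B, g) = -3 + g
(39184 + 36538)*(H(V, 24) + 46493) = (39184 + 36538)*((-3 + 24) + 46493) = 75722*(21 + 46493) = 75722*46514 = 3522133108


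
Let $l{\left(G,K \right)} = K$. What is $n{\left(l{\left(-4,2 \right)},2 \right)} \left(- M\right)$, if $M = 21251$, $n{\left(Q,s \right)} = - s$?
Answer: $42502$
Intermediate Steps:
$n{\left(l{\left(-4,2 \right)},2 \right)} \left(- M\right) = \left(-1\right) 2 \left(\left(-1\right) 21251\right) = \left(-2\right) \left(-21251\right) = 42502$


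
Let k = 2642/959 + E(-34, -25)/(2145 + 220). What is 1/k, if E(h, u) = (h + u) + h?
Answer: 2268035/6159143 ≈ 0.36824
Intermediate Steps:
E(h, u) = u + 2*h
k = 6159143/2268035 (k = 2642/959 + (-25 + 2*(-34))/(2145 + 220) = 2642*(1/959) + (-25 - 68)/2365 = 2642/959 - 93*1/2365 = 2642/959 - 93/2365 = 6159143/2268035 ≈ 2.7156)
1/k = 1/(6159143/2268035) = 2268035/6159143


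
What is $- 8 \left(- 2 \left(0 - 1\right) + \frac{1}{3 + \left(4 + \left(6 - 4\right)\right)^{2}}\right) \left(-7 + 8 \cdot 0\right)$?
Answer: $\frac{4424}{39} \approx 113.44$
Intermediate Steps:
$- 8 \left(- 2 \left(0 - 1\right) + \frac{1}{3 + \left(4 + \left(6 - 4\right)\right)^{2}}\right) \left(-7 + 8 \cdot 0\right) = - 8 \left(\left(-2\right) \left(-1\right) + \frac{1}{3 + \left(4 + 2\right)^{2}}\right) \left(-7 + 0\right) = - 8 \left(2 + \frac{1}{3 + 6^{2}}\right) \left(-7\right) = - 8 \left(2 + \frac{1}{3 + 36}\right) \left(-7\right) = - 8 \left(2 + \frac{1}{39}\right) \left(-7\right) = \left(-8\right) \frac{79}{39} \left(-7\right) = \left(- \frac{632}{39}\right) \left(-7\right) = \frac{4424}{39}$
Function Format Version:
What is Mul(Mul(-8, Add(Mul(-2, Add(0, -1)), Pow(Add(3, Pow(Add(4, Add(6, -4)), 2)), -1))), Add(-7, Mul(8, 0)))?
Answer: Rational(4424, 39) ≈ 113.44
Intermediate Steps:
Mul(Mul(-8, Add(Mul(-2, Add(0, -1)), Pow(Add(3, Pow(Add(4, Add(6, -4)), 2)), -1))), Add(-7, Mul(8, 0))) = Mul(Mul(-8, Add(Mul(-2, -1), Pow(Add(3, Pow(Add(4, 2), 2)), -1))), Add(-7, 0)) = Mul(Mul(-8, Add(2, Pow(Add(3, Pow(6, 2)), -1))), -7) = Mul(Mul(-8, Add(2, Pow(Add(3, 36), -1))), -7) = Mul(Mul(-8, Add(2, Pow(39, -1))), -7) = Mul(Mul(-8, Add(2, Rational(1, 39))), -7) = Mul(Mul(-8, Rational(79, 39)), -7) = Mul(Rational(-632, 39), -7) = Rational(4424, 39)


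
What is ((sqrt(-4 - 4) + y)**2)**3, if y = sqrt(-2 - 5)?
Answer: -13455 - 3596*sqrt(14) ≈ -26910.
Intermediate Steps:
y = I*sqrt(7) (y = sqrt(-7) = I*sqrt(7) ≈ 2.6458*I)
((sqrt(-4 - 4) + y)**2)**3 = ((sqrt(-4 - 4) + I*sqrt(7))**2)**3 = ((sqrt(-8) + I*sqrt(7))**2)**3 = ((2*I*sqrt(2) + I*sqrt(7))**2)**3 = ((I*sqrt(7) + 2*I*sqrt(2))**2)**3 = (I*sqrt(7) + 2*I*sqrt(2))**6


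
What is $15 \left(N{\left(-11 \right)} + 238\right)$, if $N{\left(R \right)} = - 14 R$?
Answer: $5880$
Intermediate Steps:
$15 \left(N{\left(-11 \right)} + 238\right) = 15 \left(\left(-14\right) \left(-11\right) + 238\right) = 15 \left(154 + 238\right) = 15 \cdot 392 = 5880$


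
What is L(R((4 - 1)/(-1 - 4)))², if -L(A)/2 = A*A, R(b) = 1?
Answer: 4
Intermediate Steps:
L(A) = -2*A² (L(A) = -2*A*A = -2*A²)
L(R((4 - 1)/(-1 - 4)))² = (-2*1²)² = (-2*1)² = (-2)² = 4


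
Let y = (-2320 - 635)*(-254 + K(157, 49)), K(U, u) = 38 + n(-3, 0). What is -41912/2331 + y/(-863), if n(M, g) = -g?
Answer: -1524000736/2011653 ≈ -757.59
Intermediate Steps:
K(U, u) = 38 (K(U, u) = 38 - 1*0 = 38 + 0 = 38)
y = 638280 (y = (-2320 - 635)*(-254 + 38) = -2955*(-216) = 638280)
-41912/2331 + y/(-863) = -41912/2331 + 638280/(-863) = -41912*1/2331 + 638280*(-1/863) = -41912/2331 - 638280/863 = -1524000736/2011653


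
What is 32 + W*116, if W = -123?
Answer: -14236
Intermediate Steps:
32 + W*116 = 32 - 123*116 = 32 - 14268 = -14236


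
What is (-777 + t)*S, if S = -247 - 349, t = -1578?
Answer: 1403580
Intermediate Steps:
S = -596
(-777 + t)*S = (-777 - 1578)*(-596) = -2355*(-596) = 1403580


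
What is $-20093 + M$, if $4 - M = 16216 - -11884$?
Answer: $-48189$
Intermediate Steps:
$M = -28096$ ($M = 4 - \left(16216 - -11884\right) = 4 - \left(16216 + 11884\right) = 4 - 28100 = -28096$)
$-20093 + M = -20093 - 28096 = -48189$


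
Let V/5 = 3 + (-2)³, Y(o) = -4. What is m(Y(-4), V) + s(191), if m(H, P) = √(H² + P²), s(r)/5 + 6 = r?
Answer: 925 + √641 ≈ 950.32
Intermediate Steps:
s(r) = -30 + 5*r
V = -25 (V = 5*(3 + (-2)³) = 5*(3 - 8) = 5*(-5) = -25)
m(Y(-4), V) + s(191) = √((-4)² + (-25)²) + (-30 + 5*191) = √(16 + 625) + (-30 + 955) = √641 + 925 = 925 + √641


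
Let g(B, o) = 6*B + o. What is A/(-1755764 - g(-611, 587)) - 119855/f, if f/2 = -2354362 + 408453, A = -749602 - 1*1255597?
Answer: 8013937622457/6821131031330 ≈ 1.1749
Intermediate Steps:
g(B, o) = o + 6*B
A = -2005199 (A = -749602 - 1255597 = -2005199)
f = -3891818 (f = 2*(-2354362 + 408453) = 2*(-1945909) = -3891818)
A/(-1755764 - g(-611, 587)) - 119855/f = -2005199/(-1755764 - (587 + 6*(-611))) - 119855/(-3891818) = -2005199/(-1755764 - (587 - 3666)) - 119855*(-1/3891818) = -2005199/(-1755764 - 1*(-3079)) + 119855/3891818 = -2005199/(-1755764 + 3079) + 119855/3891818 = -2005199/(-1752685) + 119855/3891818 = -2005199*(-1/1752685) + 119855/3891818 = 2005199/1752685 + 119855/3891818 = 8013937622457/6821131031330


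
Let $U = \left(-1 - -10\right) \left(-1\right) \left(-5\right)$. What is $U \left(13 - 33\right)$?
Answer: $-900$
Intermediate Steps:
$U = 45$ ($U = \left(-1 + 10\right) \left(-1\right) \left(-5\right) = 9 \left(-1\right) \left(-5\right) = \left(-9\right) \left(-5\right) = 45$)
$U \left(13 - 33\right) = 45 \left(13 - 33\right) = 45 \left(-20\right) = -900$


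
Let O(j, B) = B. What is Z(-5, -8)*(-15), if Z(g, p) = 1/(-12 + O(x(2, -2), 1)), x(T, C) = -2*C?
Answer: 15/11 ≈ 1.3636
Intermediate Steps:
Z(g, p) = -1/11 (Z(g, p) = 1/(-12 + 1) = 1/(-11) = -1/11)
Z(-5, -8)*(-15) = -1/11*(-15) = 15/11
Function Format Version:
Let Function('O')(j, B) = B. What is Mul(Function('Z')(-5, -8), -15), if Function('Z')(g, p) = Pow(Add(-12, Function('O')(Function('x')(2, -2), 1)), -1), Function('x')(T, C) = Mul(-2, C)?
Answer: Rational(15, 11) ≈ 1.3636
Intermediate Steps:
Function('Z')(g, p) = Rational(-1, 11) (Function('Z')(g, p) = Pow(Add(-12, 1), -1) = Pow(-11, -1) = Rational(-1, 11))
Mul(Function('Z')(-5, -8), -15) = Mul(Rational(-1, 11), -15) = Rational(15, 11)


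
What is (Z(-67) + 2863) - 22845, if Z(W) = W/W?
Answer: -19981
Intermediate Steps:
Z(W) = 1
(Z(-67) + 2863) - 22845 = (1 + 2863) - 22845 = 2864 - 22845 = -19981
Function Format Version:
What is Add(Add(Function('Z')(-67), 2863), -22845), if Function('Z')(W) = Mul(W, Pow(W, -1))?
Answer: -19981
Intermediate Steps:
Function('Z')(W) = 1
Add(Add(Function('Z')(-67), 2863), -22845) = Add(Add(1, 2863), -22845) = Add(2864, -22845) = -19981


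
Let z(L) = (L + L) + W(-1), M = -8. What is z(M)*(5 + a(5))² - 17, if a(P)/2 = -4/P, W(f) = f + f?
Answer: -5627/25 ≈ -225.08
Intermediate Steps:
W(f) = 2*f
a(P) = -8/P (a(P) = 2*(-4/P) = -8/P)
z(L) = -2 + 2*L (z(L) = (L + L) + 2*(-1) = 2*L - 2 = -2 + 2*L)
z(M)*(5 + a(5))² - 17 = (-2 + 2*(-8))*(5 - 8/5)² - 17 = (-2 - 16)*(5 - 8*⅕)² - 17 = -18*(5 - 8/5)² - 17 = -18*(17/5)² - 17 = -18*289/25 - 17 = -5202/25 - 17 = -5627/25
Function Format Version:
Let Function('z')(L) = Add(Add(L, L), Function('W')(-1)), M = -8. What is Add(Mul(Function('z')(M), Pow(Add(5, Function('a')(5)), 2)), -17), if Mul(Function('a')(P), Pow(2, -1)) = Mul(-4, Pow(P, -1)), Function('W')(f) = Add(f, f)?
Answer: Rational(-5627, 25) ≈ -225.08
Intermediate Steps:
Function('W')(f) = Mul(2, f)
Function('a')(P) = Mul(-8, Pow(P, -1)) (Function('a')(P) = Mul(2, Mul(-4, Pow(P, -1))) = Mul(-8, Pow(P, -1)))
Function('z')(L) = Add(-2, Mul(2, L)) (Function('z')(L) = Add(Add(L, L), Mul(2, -1)) = Add(Mul(2, L), -2) = Add(-2, Mul(2, L)))
Add(Mul(Function('z')(M), Pow(Add(5, Function('a')(5)), 2)), -17) = Add(Mul(Add(-2, Mul(2, -8)), Pow(Add(5, Mul(-8, Pow(5, -1))), 2)), -17) = Add(Mul(Add(-2, -16), Pow(Add(5, Mul(-8, Rational(1, 5))), 2)), -17) = Add(Mul(-18, Pow(Add(5, Rational(-8, 5)), 2)), -17) = Add(Mul(-18, Pow(Rational(17, 5), 2)), -17) = Add(Mul(-18, Rational(289, 25)), -17) = Add(Rational(-5202, 25), -17) = Rational(-5627, 25)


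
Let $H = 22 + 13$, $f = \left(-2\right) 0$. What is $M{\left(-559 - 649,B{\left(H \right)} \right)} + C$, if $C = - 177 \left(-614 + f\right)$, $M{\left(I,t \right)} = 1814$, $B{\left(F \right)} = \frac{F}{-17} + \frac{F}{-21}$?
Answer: $110492$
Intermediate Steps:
$f = 0$
$H = 35$
$B{\left(F \right)} = - \frac{38 F}{357}$ ($B{\left(F \right)} = F \left(- \frac{1}{17}\right) + F \left(- \frac{1}{21}\right) = - \frac{F}{17} - \frac{F}{21} = - \frac{38 F}{357}$)
$C = 108678$ ($C = - 177 \left(-614 + 0\right) = \left(-177\right) \left(-614\right) = 108678$)
$M{\left(-559 - 649,B{\left(H \right)} \right)} + C = 1814 + 108678 = 110492$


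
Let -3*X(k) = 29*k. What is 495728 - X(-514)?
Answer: 1472278/3 ≈ 4.9076e+5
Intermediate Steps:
X(k) = -29*k/3
495728 - X(-514) = 495728 - (-29)*(-514)/3 = 495728 - 1*14906/3 = 495728 - 14906/3 = 1472278/3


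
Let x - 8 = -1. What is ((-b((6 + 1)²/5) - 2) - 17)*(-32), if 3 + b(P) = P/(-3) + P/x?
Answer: 6784/15 ≈ 452.27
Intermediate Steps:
x = 7 (x = 8 - 1 = 7)
b(P) = -3 - 4*P/21 (b(P) = -3 + (P/(-3) + P/7) = -3 + (P*(-⅓) + P*(⅐)) = -3 + (-P/3 + P/7) = -3 - 4*P/21)
((-b((6 + 1)²/5) - 2) - 17)*(-32) = ((-(-3 - 4*(6 + 1)²/(21*5)) - 2) - 17)*(-32) = ((-(-3 - 4*7²/(21*5)) - 2) - 17)*(-32) = ((-(-3 - 28/(3*5)) - 2) - 17)*(-32) = ((-(-3 - 4/21*49/5) - 2) - 17)*(-32) = ((-(-3 - 28/15) - 2) - 17)*(-32) = ((-1*(-73/15) - 2) - 17)*(-32) = ((73/15 - 2) - 17)*(-32) = (43/15 - 17)*(-32) = -212/15*(-32) = 6784/15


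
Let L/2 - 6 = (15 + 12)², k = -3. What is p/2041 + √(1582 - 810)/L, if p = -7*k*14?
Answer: 294/2041 + √193/735 ≈ 0.16295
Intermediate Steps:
p = 294 (p = -7*(-3)*14 = 21*14 = 294)
L = 1470 (L = 12 + 2*(15 + 12)² = 12 + 2*27² = 12 + 2*729 = 12 + 1458 = 1470)
p/2041 + √(1582 - 810)/L = 294/2041 + √(1582 - 810)/1470 = 294*(1/2041) + √772*(1/1470) = 294/2041 + (2*√193)*(1/1470) = 294/2041 + √193/735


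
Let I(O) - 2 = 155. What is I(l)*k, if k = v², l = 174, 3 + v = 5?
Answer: 628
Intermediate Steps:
v = 2 (v = -3 + 5 = 2)
k = 4 (k = 2² = 4)
I(O) = 157 (I(O) = 2 + 155 = 157)
I(l)*k = 157*4 = 628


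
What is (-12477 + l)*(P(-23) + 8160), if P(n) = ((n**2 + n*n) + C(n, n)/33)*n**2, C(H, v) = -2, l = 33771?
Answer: 133000393344/11 ≈ 1.2091e+10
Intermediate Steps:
P(n) = n**2*(-2/33 + 2*n**2) (P(n) = ((n**2 + n*n) - 2/33)*n**2 = ((n**2 + n**2) - 2*1/33)*n**2 = (2*n**2 - 2/33)*n**2 = (-2/33 + 2*n**2)*n**2 = n**2*(-2/33 + 2*n**2))
(-12477 + l)*(P(-23) + 8160) = (-12477 + 33771)*(2*(-23)**2*(-1/33 + (-23)**2) + 8160) = 21294*(2*529*(-1/33 + 529) + 8160) = 21294*(2*529*(17456/33) + 8160) = 21294*(18468448/33 + 8160) = 21294*(18737728/33) = 133000393344/11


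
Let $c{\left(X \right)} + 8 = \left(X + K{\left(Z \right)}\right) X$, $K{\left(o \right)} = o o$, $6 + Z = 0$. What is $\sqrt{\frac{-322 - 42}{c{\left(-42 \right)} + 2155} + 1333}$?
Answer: $\frac{\sqrt{7670809697}}{2399} \approx 36.508$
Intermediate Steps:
$Z = -6$ ($Z = -6 + 0 = -6$)
$K{\left(o \right)} = o^{2}$
$c{\left(X \right)} = -8 + X \left(36 + X\right)$ ($c{\left(X \right)} = -8 + \left(X + \left(-6\right)^{2}\right) X = -8 + \left(X + 36\right) X = -8 + \left(36 + X\right) X = -8 + X \left(36 + X\right)$)
$\sqrt{\frac{-322 - 42}{c{\left(-42 \right)} + 2155} + 1333} = \sqrt{\frac{-322 - 42}{\left(-8 + \left(-42\right)^{2} + 36 \left(-42\right)\right) + 2155} + 1333} = \sqrt{- \frac{364}{\left(-8 + 1764 - 1512\right) + 2155} + 1333} = \sqrt{- \frac{364}{244 + 2155} + 1333} = \sqrt{- \frac{364}{2399} + 1333} = \sqrt{\frac{3197503}{2399}} = \frac{\sqrt{7670809697}}{2399}$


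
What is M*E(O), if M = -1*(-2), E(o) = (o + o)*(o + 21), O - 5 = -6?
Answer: -80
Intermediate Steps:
O = -1 (O = 5 - 6 = -1)
E(o) = 2*o*(21 + o) (E(o) = (2*o)*(21 + o) = 2*o*(21 + o))
M = 2
M*E(O) = 2*(2*(-1)*(21 - 1)) = 2*(2*(-1)*20) = 2*(-40) = -80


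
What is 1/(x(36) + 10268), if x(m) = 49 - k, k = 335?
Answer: 1/9982 ≈ 0.00010018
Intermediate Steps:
x(m) = -286 (x(m) = 49 - 1*335 = 49 - 335 = -286)
1/(x(36) + 10268) = 1/(-286 + 10268) = 1/9982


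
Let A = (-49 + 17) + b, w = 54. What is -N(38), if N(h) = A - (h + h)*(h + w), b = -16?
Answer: 7040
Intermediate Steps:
A = -48 (A = (-49 + 17) - 16 = -32 - 16 = -48)
N(h) = -48 - 2*h*(54 + h) (N(h) = -48 - (h + h)*(h + 54) = -48 - 2*h*(54 + h))
-N(38) = -(-48 - 108*38 - 2*38**2) = -(-48 - 4104 - 2*1444) = -(-48 - 4104 - 2888) = -1*(-7040) = 7040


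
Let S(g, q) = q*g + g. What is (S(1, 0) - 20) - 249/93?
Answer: -672/31 ≈ -21.677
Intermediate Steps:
S(g, q) = g + g*q (S(g, q) = g*q + g = g + g*q)
(S(1, 0) - 20) - 249/93 = (1*(1 + 0) - 20) - 249/93 = (1*1 - 20) - 249*1/93 = (1 - 20) - 83/31 = -19 - 83/31 = -672/31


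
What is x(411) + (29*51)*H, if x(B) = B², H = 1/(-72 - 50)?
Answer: 20606883/122 ≈ 1.6891e+5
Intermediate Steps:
H = -1/122 (H = 1/(-122) = -1/122 ≈ -0.0081967)
x(411) + (29*51)*H = 411² + (29*51)*(-1/122) = 168921 + 1479*(-1/122) = 168921 - 1479/122 = 20606883/122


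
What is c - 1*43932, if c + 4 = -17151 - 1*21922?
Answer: -83009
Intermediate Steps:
c = -39077 (c = -4 + (-17151 - 1*21922) = -4 + (-17151 - 21922) = -4 - 39073 = -39077)
c - 1*43932 = -39077 - 1*43932 = -39077 - 43932 = -83009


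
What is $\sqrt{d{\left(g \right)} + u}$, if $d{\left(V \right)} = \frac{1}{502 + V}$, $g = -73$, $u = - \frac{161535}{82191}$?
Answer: $\frac{2 i \sqrt{67793426723451}}{11753313} \approx 1.4011 i$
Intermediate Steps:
$u = - \frac{53845}{27397}$ ($u = \left(-161535\right) \frac{1}{82191} = - \frac{53845}{27397} \approx -1.9654$)
$\sqrt{d{\left(g \right)} + u} = \sqrt{\frac{1}{502 - 73} - \frac{53845}{27397}} = \sqrt{\frac{1}{429} - \frac{53845}{27397}} = \sqrt{- \frac{23072108}{11753313}} = \frac{2 i \sqrt{67793426723451}}{11753313}$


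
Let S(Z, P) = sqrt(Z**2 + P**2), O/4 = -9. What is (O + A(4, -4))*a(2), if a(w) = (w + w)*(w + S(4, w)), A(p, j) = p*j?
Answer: -416 - 416*sqrt(5) ≈ -1346.2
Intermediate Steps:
O = -36 (O = 4*(-9) = -36)
A(p, j) = j*p
S(Z, P) = sqrt(P**2 + Z**2)
a(w) = 2*w*(w + sqrt(16 + w**2)) (a(w) = (w + w)*(w + sqrt(w**2 + 4**2)) = (2*w)*(w + sqrt(w**2 + 16)) = (2*w)*(w + sqrt(16 + w**2)) = 2*w*(w + sqrt(16 + w**2)))
(O + A(4, -4))*a(2) = (-36 - 4*4)*(2*2*(2 + sqrt(16 + 2**2))) = (-36 - 16)*(2*2*(2 + sqrt(16 + 4))) = -104*2*(2 + sqrt(20)) = -104*2*(2 + 2*sqrt(5)) = -52*(8 + 8*sqrt(5)) = -416 - 416*sqrt(5)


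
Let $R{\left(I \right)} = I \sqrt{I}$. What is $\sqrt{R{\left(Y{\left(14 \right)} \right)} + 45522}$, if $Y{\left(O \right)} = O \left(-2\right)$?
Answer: $\sqrt{45522 - 56 i \sqrt{7}} \approx 213.36 - 0.3472 i$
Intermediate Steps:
$Y{\left(O \right)} = - 2 O$
$R{\left(I \right)} = I^{\frac{3}{2}}$
$\sqrt{R{\left(Y{\left(14 \right)} \right)} + 45522} = \sqrt{\left(\left(-2\right) 14\right)^{\frac{3}{2}} + 45522} = \sqrt{\left(-28\right)^{\frac{3}{2}} + 45522} = \sqrt{- 56 i \sqrt{7} + 45522} = \sqrt{45522 - 56 i \sqrt{7}}$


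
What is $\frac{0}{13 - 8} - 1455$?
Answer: $-1455$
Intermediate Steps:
$\frac{0}{13 - 8} - 1455 = \frac{0}{5} - 1455 = 0 \cdot \frac{1}{5} - 1455 = 0 - 1455 = -1455$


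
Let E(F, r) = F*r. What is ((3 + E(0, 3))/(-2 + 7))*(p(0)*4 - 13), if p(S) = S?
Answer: -39/5 ≈ -7.8000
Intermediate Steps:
((3 + E(0, 3))/(-2 + 7))*(p(0)*4 - 13) = ((3 + 0*3)/(-2 + 7))*(0*4 - 13) = ((3 + 0)/5)*(0 - 13) = (3*(1/5))*(-13) = (3/5)*(-13) = -39/5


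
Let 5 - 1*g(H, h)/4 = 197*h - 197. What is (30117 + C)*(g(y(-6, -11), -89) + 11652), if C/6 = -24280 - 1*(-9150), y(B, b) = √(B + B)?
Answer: -5010278496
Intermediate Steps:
y(B, b) = √2*√B (y(B, b) = √(2*B) = √2*√B)
g(H, h) = 808 - 788*h (g(H, h) = 20 - 4*(197*h - 197) = 20 - 4*(-197 + 197*h) = 20 + (788 - 788*h) = 808 - 788*h)
C = -90780 (C = 6*(-24280 - 1*(-9150)) = 6*(-24280 + 9150) = 6*(-15130) = -90780)
(30117 + C)*(g(y(-6, -11), -89) + 11652) = (30117 - 90780)*((808 - 788*(-89)) + 11652) = -60663*((808 + 70132) + 11652) = -60663*(70940 + 11652) = -60663*82592 = -5010278496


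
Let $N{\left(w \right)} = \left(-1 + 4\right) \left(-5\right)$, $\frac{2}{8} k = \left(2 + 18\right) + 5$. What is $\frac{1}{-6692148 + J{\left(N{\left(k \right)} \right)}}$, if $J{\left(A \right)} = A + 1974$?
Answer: $- \frac{1}{6690189} \approx -1.4947 \cdot 10^{-7}$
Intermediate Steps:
$k = 100$ ($k = 4 \left(\left(2 + 18\right) + 5\right) = 4 \left(20 + 5\right) = 4 \cdot 25 = 100$)
$N{\left(w \right)} = -15$ ($N{\left(w \right)} = 3 \left(-5\right) = -15$)
$J{\left(A \right)} = 1974 + A$
$\frac{1}{-6692148 + J{\left(N{\left(k \right)} \right)}} = \frac{1}{-6692148 + \left(1974 - 15\right)} = \frac{1}{-6692148 + 1959} = \frac{1}{-6690189} = - \frac{1}{6690189}$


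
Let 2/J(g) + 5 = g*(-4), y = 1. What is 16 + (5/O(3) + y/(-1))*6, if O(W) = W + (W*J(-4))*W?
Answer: 280/17 ≈ 16.471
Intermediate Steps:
J(g) = 2/(-5 - 4*g) (J(g) = 2/(-5 + g*(-4)) = 2/(-5 - 4*g))
O(W) = W + 2*W²/11 (O(W) = W + (W*(-2/(5 + 4*(-4))))*W = W + (W*(-2/(5 - 16)))*W = W + (W*(-2/(-11)))*W = W + (W*(-2*(-1/11)))*W = W + (W*(2/11))*W = W + (2*W/11)*W = W + 2*W²/11)
16 + (5/O(3) + y/(-1))*6 = 16 + (5/(((1/11)*3*(11 + 2*3))) + 1/(-1))*6 = 16 + (5/(((1/11)*3*(11 + 6))) + 1*(-1))*6 = 16 + (5/(((1/11)*3*17)) - 1)*6 = 16 + (5/(51/11) - 1)*6 = 16 + (5*(11/51) - 1)*6 = 16 + (55/51 - 1)*6 = 16 + (4/51)*6 = 16 + 8/17 = 280/17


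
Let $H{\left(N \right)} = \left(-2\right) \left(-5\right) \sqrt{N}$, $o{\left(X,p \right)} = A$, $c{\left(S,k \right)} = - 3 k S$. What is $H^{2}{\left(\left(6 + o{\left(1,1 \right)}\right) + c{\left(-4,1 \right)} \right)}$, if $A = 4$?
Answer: $2200$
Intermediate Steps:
$c{\left(S,k \right)} = - 3 S k$
$o{\left(X,p \right)} = 4$
$H{\left(N \right)} = 10 \sqrt{N}$
$H^{2}{\left(\left(6 + o{\left(1,1 \right)}\right) + c{\left(-4,1 \right)} \right)} = \left(10 \sqrt{\left(6 + 4\right) - \left(-12\right) 1}\right)^{2} = \left(10 \sqrt{10 + 12}\right)^{2} = \left(10 \sqrt{22}\right)^{2} = 2200$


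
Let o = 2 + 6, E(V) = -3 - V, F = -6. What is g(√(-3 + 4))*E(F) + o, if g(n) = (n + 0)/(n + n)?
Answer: 19/2 ≈ 9.5000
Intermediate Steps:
g(n) = ½ (g(n) = n/((2*n)) = n*(1/(2*n)) = ½)
o = 8
g(√(-3 + 4))*E(F) + o = (-3 - 1*(-6))/2 + 8 = (-3 + 6)/2 + 8 = (½)*3 + 8 = 3/2 + 8 = 19/2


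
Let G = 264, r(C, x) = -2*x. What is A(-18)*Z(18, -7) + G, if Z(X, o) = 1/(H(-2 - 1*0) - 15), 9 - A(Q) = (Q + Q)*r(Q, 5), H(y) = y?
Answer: 4839/17 ≈ 284.65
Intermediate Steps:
A(Q) = 9 + 20*Q (A(Q) = 9 - (Q + Q)*(-2*5) = 9 - 2*Q*(-10) = 9 - (-20)*Q = 9 + 20*Q)
Z(X, o) = -1/17 (Z(X, o) = 1/((-2 - 1*0) - 15) = 1/((-2 + 0) - 15) = 1/(-2 - 15) = 1/(-17) = -1/17)
A(-18)*Z(18, -7) + G = (9 + 20*(-18))*(-1/17) + 264 = (9 - 360)*(-1/17) + 264 = -351*(-1/17) + 264 = 351/17 + 264 = 4839/17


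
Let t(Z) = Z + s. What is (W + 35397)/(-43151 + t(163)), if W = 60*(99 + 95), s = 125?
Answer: -47037/42863 ≈ -1.0974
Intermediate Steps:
W = 11640 (W = 60*194 = 11640)
t(Z) = 125 + Z (t(Z) = Z + 125 = 125 + Z)
(W + 35397)/(-43151 + t(163)) = (11640 + 35397)/(-43151 + (125 + 163)) = 47037/(-43151 + 288) = 47037/(-42863) = 47037*(-1/42863) = -47037/42863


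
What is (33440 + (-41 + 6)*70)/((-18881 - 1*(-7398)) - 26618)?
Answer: -30990/38101 ≈ -0.81336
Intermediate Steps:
(33440 + (-41 + 6)*70)/((-18881 - 1*(-7398)) - 26618) = (33440 - 35*70)/((-18881 + 7398) - 26618) = (33440 - 2450)/(-11483 - 26618) = 30990/(-38101) = 30990*(-1/38101) = -30990/38101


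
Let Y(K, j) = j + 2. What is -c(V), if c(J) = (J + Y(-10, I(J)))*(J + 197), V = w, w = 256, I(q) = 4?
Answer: -118686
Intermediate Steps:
V = 256
Y(K, j) = 2 + j
c(J) = (6 + J)*(197 + J) (c(J) = (J + (2 + 4))*(J + 197) = (J + 6)*(197 + J) = (6 + J)*(197 + J))
-c(V) = -(1182 + 256² + 203*256) = -(1182 + 65536 + 51968) = -1*118686 = -118686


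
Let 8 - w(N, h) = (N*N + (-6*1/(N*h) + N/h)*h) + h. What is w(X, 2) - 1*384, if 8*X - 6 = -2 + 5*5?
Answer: -729613/1856 ≈ -393.11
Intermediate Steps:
X = 29/8 (X = ¾ + (-2 + 5*5)/8 = ¾ + (-2 + 25)/8 = ¾ + (⅛)*23 = ¾ + 23/8 = 29/8 ≈ 3.6250)
w(N, h) = 8 - h - N² - h*(N/h - 6/(N*h)) (w(N, h) = 8 - ((N*N + (-6*1/(N*h) + N/h)*h) + h) = 8 - ((N² + (-6*1/(N*h) + N/h)*h) + h) = 8 - ((N² + (-6/(N*h) + N/h)*h) + h) = 8 - ((N² + (N/h - 6/(N*h))*h) + h) = 8 - ((N² + h*(N/h - 6/(N*h))) + h) = 8 - (h + N² + h*(N/h - 6/(N*h))) = 8 + (-h - N² - h*(N/h - 6/(N*h))) = 8 - h - N² - h*(N/h - 6/(N*h)))
w(X, 2) - 1*384 = (8 - 1*29/8 - 1*2 - (29/8)² + 6/(29/8)) - 1*384 = (8 - 29/8 - 2 - 1*841/64 + 6*(8/29)) - 384 = (8 - 29/8 - 2 - 841/64 + 48/29) - 384 = -16909/1856 - 384 = -729613/1856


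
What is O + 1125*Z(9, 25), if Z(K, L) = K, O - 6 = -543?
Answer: 9588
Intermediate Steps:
O = -537 (O = 6 - 543 = -537)
O + 1125*Z(9, 25) = -537 + 1125*9 = -537 + 10125 = 9588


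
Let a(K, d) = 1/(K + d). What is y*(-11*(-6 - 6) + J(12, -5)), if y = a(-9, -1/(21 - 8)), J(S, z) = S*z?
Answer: -468/59 ≈ -7.9322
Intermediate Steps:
y = -13/118 (y = 1/(-9 - 1/(21 - 8)) = 1/(-9 - 1/13) = 1/(-118/13) = -13/118 ≈ -0.11017)
y*(-11*(-6 - 6) + J(12, -5)) = -13*(-11*(-6 - 6) + 12*(-5))/118 = -13*(-11*(-12) - 60)/118 = -13*(132 - 60)/118 = -13/118*72 = -468/59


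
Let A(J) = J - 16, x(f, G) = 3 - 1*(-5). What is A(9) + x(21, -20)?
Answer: 1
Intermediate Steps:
x(f, G) = 8 (x(f, G) = 3 + 5 = 8)
A(J) = -16 + J
A(9) + x(21, -20) = (-16 + 9) + 8 = -7 + 8 = 1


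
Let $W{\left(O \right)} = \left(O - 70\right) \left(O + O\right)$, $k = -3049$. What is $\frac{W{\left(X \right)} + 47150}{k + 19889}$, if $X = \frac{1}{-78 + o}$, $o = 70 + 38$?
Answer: $\frac{21215401}{7578000} \approx 2.7996$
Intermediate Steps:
$o = 108$
$X = \frac{1}{30}$ ($X = \frac{1}{-78 + 108} = \frac{1}{30} \approx 0.033333$)
$W{\left(O \right)} = 2 O \left(-70 + O\right)$ ($W{\left(O \right)} = \left(-70 + O\right) 2 O = 2 O \left(-70 + O\right)$)
$\frac{W{\left(X \right)} + 47150}{k + 19889} = \frac{2 \cdot \frac{1}{30} \left(-70 + \frac{1}{30}\right) + 47150}{-3049 + 19889} = \frac{2 \cdot \frac{1}{30} \left(- \frac{2099}{30}\right) + 47150}{16840} = \left(- \frac{2099}{450} + 47150\right) \frac{1}{16840} = \frac{21215401}{450} \cdot \frac{1}{16840} = \frac{21215401}{7578000}$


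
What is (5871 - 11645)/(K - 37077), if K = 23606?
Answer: 5774/13471 ≈ 0.42862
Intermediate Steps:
(5871 - 11645)/(K - 37077) = (5871 - 11645)/(23606 - 37077) = -5774/(-13471) = -5774*(-1/13471) = 5774/13471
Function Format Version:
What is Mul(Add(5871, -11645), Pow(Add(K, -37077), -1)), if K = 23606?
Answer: Rational(5774, 13471) ≈ 0.42862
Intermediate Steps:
Mul(Add(5871, -11645), Pow(Add(K, -37077), -1)) = Mul(Add(5871, -11645), Pow(Add(23606, -37077), -1)) = Mul(-5774, Pow(-13471, -1)) = Mul(-5774, Rational(-1, 13471)) = Rational(5774, 13471)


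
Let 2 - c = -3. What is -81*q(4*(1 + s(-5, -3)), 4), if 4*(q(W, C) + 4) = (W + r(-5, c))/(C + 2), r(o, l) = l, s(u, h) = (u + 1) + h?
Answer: 3105/8 ≈ 388.13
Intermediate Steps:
c = 5 (c = 2 - 1*(-3) = 2 + 3 = 5)
s(u, h) = 1 + h + u (s(u, h) = (1 + u) + h = 1 + h + u)
q(W, C) = -4 + (5 + W)/(4*(2 + C)) (q(W, C) = -4 + ((W + 5)/(C + 2))/4 = -4 + ((5 + W)/(2 + C))/4 = -4 + (5 + W)/(4*(2 + C)))
-81*q(4*(1 + s(-5, -3)), 4) = -81*(-27 + 4*(1 + (1 - 3 - 5)) - 16*4)/(4*(2 + 4)) = -81*(-27 + 4*(1 - 7) - 64)/(4*6) = -81*(-27 + 4*(-6) - 64)/(4*6) = -81*(-27 - 24 - 64)/(4*6) = -81*(-115)/(4*6) = -81*(-115/24) = 3105/8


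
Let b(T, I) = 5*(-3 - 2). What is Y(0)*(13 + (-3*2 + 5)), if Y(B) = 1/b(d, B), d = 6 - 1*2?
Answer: -12/25 ≈ -0.48000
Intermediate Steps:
d = 4 (d = 6 - 2 = 4)
b(T, I) = -25 (b(T, I) = 5*(-5) = -25)
Y(B) = -1/25 (Y(B) = 1/(-25) = -1/25)
Y(0)*(13 + (-3*2 + 5)) = -(13 + (-3*2 + 5))/25 = -(13 + (-6 + 5))/25 = -(13 - 1)/25 = -1/25*12 = -12/25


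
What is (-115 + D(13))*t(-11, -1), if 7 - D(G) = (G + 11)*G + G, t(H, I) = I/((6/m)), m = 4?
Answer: 866/3 ≈ 288.67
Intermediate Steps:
t(H, I) = 2*I/3 (t(H, I) = I/((6/4)) = I/((6*(¼))) = I/(3/2) = I*(⅔) = 2*I/3)
D(G) = 7 - G - G*(11 + G) (D(G) = 7 - ((G + 11)*G + G) = 7 - ((11 + G)*G + G) = 7 - (G*(11 + G) + G) = 7 - (G + G*(11 + G)) = 7 + (-G - G*(11 + G)) = 7 - G - G*(11 + G))
(-115 + D(13))*t(-11, -1) = (-115 + (7 - 1*13² - 12*13))*((⅔)*(-1)) = (-115 + (7 - 1*169 - 156))*(-⅔) = (-115 + (7 - 169 - 156))*(-⅔) = (-115 - 318)*(-⅔) = -433*(-⅔) = 866/3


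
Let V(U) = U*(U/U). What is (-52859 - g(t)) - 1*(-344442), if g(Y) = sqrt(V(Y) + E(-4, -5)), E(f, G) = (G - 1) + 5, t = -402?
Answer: 291583 - I*sqrt(403) ≈ 2.9158e+5 - 20.075*I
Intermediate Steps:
E(f, G) = 4 + G (E(f, G) = (-1 + G) + 5 = 4 + G)
V(U) = U (V(U) = U*1 = U)
g(Y) = sqrt(-1 + Y) (g(Y) = sqrt(Y + (4 - 5)) = sqrt(Y - 1) = sqrt(-1 + Y))
(-52859 - g(t)) - 1*(-344442) = (-52859 - sqrt(-1 - 402)) - 1*(-344442) = (-52859 - sqrt(-403)) + 344442 = (-52859 - I*sqrt(403)) + 344442 = 291583 - I*sqrt(403)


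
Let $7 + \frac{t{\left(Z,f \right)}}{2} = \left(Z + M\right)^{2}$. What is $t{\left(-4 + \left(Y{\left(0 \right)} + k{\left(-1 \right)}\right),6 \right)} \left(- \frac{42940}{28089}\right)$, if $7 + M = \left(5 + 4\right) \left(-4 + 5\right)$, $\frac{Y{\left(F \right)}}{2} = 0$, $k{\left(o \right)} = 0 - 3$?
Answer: $- \frac{171760}{3121} \approx -55.034$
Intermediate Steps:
$k{\left(o \right)} = -3$
$Y{\left(F \right)} = 0$ ($Y{\left(F \right)} = 2 \cdot 0 = 0$)
$M = 2$ ($M = -7 + \left(5 + 4\right) \left(-4 + 5\right) = -7 + 9 \cdot 1 = -7 + 9 = 2$)
$t{\left(Z,f \right)} = -14 + 2 \left(2 + Z\right)^{2}$ ($t{\left(Z,f \right)} = -14 + 2 \left(Z + 2\right)^{2} = -14 + 2 \left(2 + Z\right)^{2}$)
$t{\left(-4 + \left(Y{\left(0 \right)} + k{\left(-1 \right)}\right),6 \right)} \left(- \frac{42940}{28089}\right) = \left(-14 + 2 \left(2 + \left(-4 + \left(0 - 3\right)\right)\right)^{2}\right) \left(- \frac{42940}{28089}\right) = \left(-14 + 2 \left(2 - 7\right)^{2}\right) \left(\left(-42940\right) \frac{1}{28089}\right) = \left(-14 + 2 \left(2 - 7\right)^{2}\right) \left(- \frac{42940}{28089}\right) = \left(-14 + 2 \left(-5\right)^{2}\right) \left(- \frac{42940}{28089}\right) = \left(-14 + 2 \cdot 25\right) \left(- \frac{42940}{28089}\right) = \left(-14 + 50\right) \left(- \frac{42940}{28089}\right) = 36 \left(- \frac{42940}{28089}\right) = - \frac{171760}{3121}$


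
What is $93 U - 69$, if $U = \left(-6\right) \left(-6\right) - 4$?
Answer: $2907$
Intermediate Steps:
$U = 32$ ($U = 36 - 4 = 32$)
$93 U - 69 = 93 \cdot 32 - 69 = 2976 - 69 = 2907$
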